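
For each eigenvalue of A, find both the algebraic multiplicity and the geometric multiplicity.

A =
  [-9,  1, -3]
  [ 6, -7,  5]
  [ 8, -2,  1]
λ = -5: alg = 3, geom = 1

Step 1 — factor the characteristic polynomial to read off the algebraic multiplicities:
  χ_A(x) = (x + 5)^3

Step 2 — compute geometric multiplicities via the rank-nullity identity g(λ) = n − rank(A − λI):
  rank(A − (-5)·I) = 2, so dim ker(A − (-5)·I) = n − 2 = 1

Summary:
  λ = -5: algebraic multiplicity = 3, geometric multiplicity = 1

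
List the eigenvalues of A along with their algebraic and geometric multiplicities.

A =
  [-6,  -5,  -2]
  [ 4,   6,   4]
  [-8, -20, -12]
λ = -4: alg = 3, geom = 2

Step 1 — factor the characteristic polynomial to read off the algebraic multiplicities:
  χ_A(x) = (x + 4)^3

Step 2 — compute geometric multiplicities via the rank-nullity identity g(λ) = n − rank(A − λI):
  rank(A − (-4)·I) = 1, so dim ker(A − (-4)·I) = n − 1 = 2

Summary:
  λ = -4: algebraic multiplicity = 3, geometric multiplicity = 2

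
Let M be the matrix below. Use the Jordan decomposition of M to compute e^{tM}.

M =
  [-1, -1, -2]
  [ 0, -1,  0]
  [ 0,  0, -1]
e^{tM} =
  [exp(-t), -t*exp(-t), -2*t*exp(-t)]
  [0, exp(-t), 0]
  [0, 0, exp(-t)]

Strategy: write M = P · J · P⁻¹ where J is a Jordan canonical form, so e^{tM} = P · e^{tJ} · P⁻¹, and e^{tJ} can be computed block-by-block.

M has Jordan form
J =
  [-1,  1,  0]
  [ 0, -1,  0]
  [ 0,  0, -1]
(up to reordering of blocks).

Per-block formulas:
  For a 1×1 block at λ = -1: exp(t · [-1]) = [e^(-1t)].
  For a 2×2 Jordan block J_2(-1): exp(t · J_2(-1)) = e^(-1t)·(I + t·N), where N is the 2×2 nilpotent shift.

After assembling e^{tJ} and conjugating by P, we get:

e^{tM} =
  [exp(-t), -t*exp(-t), -2*t*exp(-t)]
  [0, exp(-t), 0]
  [0, 0, exp(-t)]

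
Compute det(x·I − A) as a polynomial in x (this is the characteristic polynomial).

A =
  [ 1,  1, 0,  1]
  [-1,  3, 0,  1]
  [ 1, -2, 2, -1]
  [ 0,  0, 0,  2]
x^4 - 8*x^3 + 24*x^2 - 32*x + 16

Expanding det(x·I − A) (e.g. by cofactor expansion or by noting that A is similar to its Jordan form J, which has the same characteristic polynomial as A) gives
  χ_A(x) = x^4 - 8*x^3 + 24*x^2 - 32*x + 16
which factors as (x - 2)^4. The eigenvalues (with algebraic multiplicities) are λ = 2 with multiplicity 4.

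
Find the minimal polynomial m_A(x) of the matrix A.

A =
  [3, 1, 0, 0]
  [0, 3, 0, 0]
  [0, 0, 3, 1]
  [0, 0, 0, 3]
x^2 - 6*x + 9

The characteristic polynomial is χ_A(x) = (x - 3)^4, so the eigenvalues are known. The minimal polynomial is
  m_A(x) = Π_λ (x − λ)^{k_λ}
where k_λ is the size of the *largest* Jordan block for λ (equivalently, the smallest k with (A − λI)^k v = 0 for every generalised eigenvector v of λ).

  λ = 3: largest Jordan block has size 2, contributing (x − 3)^2

So m_A(x) = (x - 3)^2 = x^2 - 6*x + 9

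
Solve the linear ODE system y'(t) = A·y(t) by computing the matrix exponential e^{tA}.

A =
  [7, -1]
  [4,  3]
e^{tA} =
  [2*t*exp(5*t) + exp(5*t), -t*exp(5*t)]
  [4*t*exp(5*t), -2*t*exp(5*t) + exp(5*t)]

Strategy: write A = P · J · P⁻¹ where J is a Jordan canonical form, so e^{tA} = P · e^{tJ} · P⁻¹, and e^{tJ} can be computed block-by-block.

A has Jordan form
J =
  [5, 1]
  [0, 5]
(up to reordering of blocks).

Per-block formulas:
  For a 2×2 Jordan block J_2(5): exp(t · J_2(5)) = e^(5t)·(I + t·N), where N is the 2×2 nilpotent shift.

After assembling e^{tJ} and conjugating by P, we get:

e^{tA} =
  [2*t*exp(5*t) + exp(5*t), -t*exp(5*t)]
  [4*t*exp(5*t), -2*t*exp(5*t) + exp(5*t)]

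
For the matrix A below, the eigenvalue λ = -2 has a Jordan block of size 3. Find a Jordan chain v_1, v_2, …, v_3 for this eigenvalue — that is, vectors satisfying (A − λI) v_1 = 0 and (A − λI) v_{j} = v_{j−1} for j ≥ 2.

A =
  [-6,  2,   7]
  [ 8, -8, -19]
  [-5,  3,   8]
A Jordan chain for λ = -2 of length 3:
v_1 = (-3, 15, -6)ᵀ
v_2 = (-4, 8, -5)ᵀ
v_3 = (1, 0, 0)ᵀ

Let N = A − (-2)·I. We want v_3 with N^3 v_3 = 0 but N^2 v_3 ≠ 0; then v_{j-1} := N · v_j for j = 3, …, 2.

Pick v_3 = (1, 0, 0)ᵀ.
Then v_2 = N · v_3 = (-4, 8, -5)ᵀ.
Then v_1 = N · v_2 = (-3, 15, -6)ᵀ.

Sanity check: (A − (-2)·I) v_1 = (0, 0, 0)ᵀ = 0. ✓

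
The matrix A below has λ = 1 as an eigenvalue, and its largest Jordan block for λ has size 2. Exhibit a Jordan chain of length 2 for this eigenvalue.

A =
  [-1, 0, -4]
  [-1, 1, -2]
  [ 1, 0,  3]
A Jordan chain for λ = 1 of length 2:
v_1 = (-2, -1, 1)ᵀ
v_2 = (1, 0, 0)ᵀ

Let N = A − (1)·I. We want v_2 with N^2 v_2 = 0 but N^1 v_2 ≠ 0; then v_{j-1} := N · v_j for j = 2, …, 2.

Pick v_2 = (1, 0, 0)ᵀ.
Then v_1 = N · v_2 = (-2, -1, 1)ᵀ.

Sanity check: (A − (1)·I) v_1 = (0, 0, 0)ᵀ = 0. ✓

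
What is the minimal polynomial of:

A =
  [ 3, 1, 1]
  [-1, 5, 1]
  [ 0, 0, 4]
x^2 - 8*x + 16

The characteristic polynomial is χ_A(x) = (x - 4)^3, so the eigenvalues are known. The minimal polynomial is
  m_A(x) = Π_λ (x − λ)^{k_λ}
where k_λ is the size of the *largest* Jordan block for λ (equivalently, the smallest k with (A − λI)^k v = 0 for every generalised eigenvector v of λ).

  λ = 4: largest Jordan block has size 2, contributing (x − 4)^2

So m_A(x) = (x - 4)^2 = x^2 - 8*x + 16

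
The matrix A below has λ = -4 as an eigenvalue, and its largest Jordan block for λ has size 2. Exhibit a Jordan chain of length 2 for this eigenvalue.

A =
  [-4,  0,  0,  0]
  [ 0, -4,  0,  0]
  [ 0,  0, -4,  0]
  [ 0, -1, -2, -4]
A Jordan chain for λ = -4 of length 2:
v_1 = (0, 0, 0, -1)ᵀ
v_2 = (0, 1, 0, 0)ᵀ

Let N = A − (-4)·I. We want v_2 with N^2 v_2 = 0 but N^1 v_2 ≠ 0; then v_{j-1} := N · v_j for j = 2, …, 2.

Pick v_2 = (0, 1, 0, 0)ᵀ.
Then v_1 = N · v_2 = (0, 0, 0, -1)ᵀ.

Sanity check: (A − (-4)·I) v_1 = (0, 0, 0, 0)ᵀ = 0. ✓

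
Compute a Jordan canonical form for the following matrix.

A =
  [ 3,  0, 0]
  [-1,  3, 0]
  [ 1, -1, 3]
J_3(3)

The characteristic polynomial is
  det(x·I − A) = x^3 - 9*x^2 + 27*x - 27 = (x - 3)^3

Eigenvalues and multiplicities (the geometric multiplicity of λ is n − rank(A − λI), which equals the number of Jordan blocks for λ):
  λ = 3: algebraic multiplicity = 3, geometric multiplicity = 1

Determining the block sizes for each eigenvalue:
  λ = 3: one block (gm = 1), so the single block has size am = 3 → block sizes [3]

Assembling the blocks gives a Jordan form
J =
  [3, 1, 0]
  [0, 3, 1]
  [0, 0, 3]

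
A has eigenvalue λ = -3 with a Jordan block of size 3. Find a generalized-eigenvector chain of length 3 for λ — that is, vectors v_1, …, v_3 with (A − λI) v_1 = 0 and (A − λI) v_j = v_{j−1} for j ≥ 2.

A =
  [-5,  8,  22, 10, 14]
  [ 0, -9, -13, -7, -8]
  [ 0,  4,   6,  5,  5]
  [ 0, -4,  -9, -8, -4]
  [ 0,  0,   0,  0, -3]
A Jordan chain for λ = -3 of length 3:
v_1 = (2, -1, 1, -1, 0)ᵀ
v_2 = (2, -2, 1, 0, 0)ᵀ
v_3 = (2, -1, 0, 0, 1)ᵀ

Let N = A − (-3)·I. We want v_3 with N^3 v_3 = 0 but N^2 v_3 ≠ 0; then v_{j-1} := N · v_j for j = 3, …, 2.

Pick v_3 = (2, -1, 0, 0, 1)ᵀ.
Then v_2 = N · v_3 = (2, -2, 1, 0, 0)ᵀ.
Then v_1 = N · v_2 = (2, -1, 1, -1, 0)ᵀ.

Sanity check: (A − (-3)·I) v_1 = (0, 0, 0, 0, 0)ᵀ = 0. ✓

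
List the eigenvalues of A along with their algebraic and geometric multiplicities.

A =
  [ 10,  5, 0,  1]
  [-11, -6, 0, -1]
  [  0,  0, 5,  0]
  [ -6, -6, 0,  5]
λ = -1: alg = 1, geom = 1; λ = 5: alg = 3, geom = 2

Step 1 — factor the characteristic polynomial to read off the algebraic multiplicities:
  χ_A(x) = (x - 5)^3*(x + 1)

Step 2 — compute geometric multiplicities via the rank-nullity identity g(λ) = n − rank(A − λI):
  rank(A − (-1)·I) = 3, so dim ker(A − (-1)·I) = n − 3 = 1
  rank(A − (5)·I) = 2, so dim ker(A − (5)·I) = n − 2 = 2

Summary:
  λ = -1: algebraic multiplicity = 1, geometric multiplicity = 1
  λ = 5: algebraic multiplicity = 3, geometric multiplicity = 2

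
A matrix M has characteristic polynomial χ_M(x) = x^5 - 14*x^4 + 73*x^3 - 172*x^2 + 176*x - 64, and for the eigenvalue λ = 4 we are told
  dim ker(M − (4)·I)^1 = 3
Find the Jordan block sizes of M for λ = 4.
Block sizes for λ = 4: [1, 1, 1]

From the dimensions of kernels of powers, the number of Jordan blocks of size at least j is d_j − d_{j−1} where d_j = dim ker(N^j) (with d_0 = 0). Computing the differences gives [3].
The number of blocks of size exactly k is (#blocks of size ≥ k) − (#blocks of size ≥ k + 1), so the partition is: 3 block(s) of size 1.
In nonincreasing order the block sizes are [1, 1, 1].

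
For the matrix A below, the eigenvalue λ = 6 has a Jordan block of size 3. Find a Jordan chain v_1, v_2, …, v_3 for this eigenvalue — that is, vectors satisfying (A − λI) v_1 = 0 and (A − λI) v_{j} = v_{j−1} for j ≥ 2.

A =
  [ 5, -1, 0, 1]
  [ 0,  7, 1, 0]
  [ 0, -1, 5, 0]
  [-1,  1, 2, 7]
A Jordan chain for λ = 6 of length 3:
v_1 = (1, 0, 0, 1)ᵀ
v_2 = (-1, 1, -1, 1)ᵀ
v_3 = (0, 1, 0, 0)ᵀ

Let N = A − (6)·I. We want v_3 with N^3 v_3 = 0 but N^2 v_3 ≠ 0; then v_{j-1} := N · v_j for j = 3, …, 2.

Pick v_3 = (0, 1, 0, 0)ᵀ.
Then v_2 = N · v_3 = (-1, 1, -1, 1)ᵀ.
Then v_1 = N · v_2 = (1, 0, 0, 1)ᵀ.

Sanity check: (A − (6)·I) v_1 = (0, 0, 0, 0)ᵀ = 0. ✓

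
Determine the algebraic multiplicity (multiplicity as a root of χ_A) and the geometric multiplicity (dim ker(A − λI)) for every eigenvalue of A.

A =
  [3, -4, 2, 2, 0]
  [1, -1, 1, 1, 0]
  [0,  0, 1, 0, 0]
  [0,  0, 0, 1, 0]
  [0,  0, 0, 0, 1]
λ = 1: alg = 5, geom = 4

Step 1 — factor the characteristic polynomial to read off the algebraic multiplicities:
  χ_A(x) = (x - 1)^5

Step 2 — compute geometric multiplicities via the rank-nullity identity g(λ) = n − rank(A − λI):
  rank(A − (1)·I) = 1, so dim ker(A − (1)·I) = n − 1 = 4

Summary:
  λ = 1: algebraic multiplicity = 5, geometric multiplicity = 4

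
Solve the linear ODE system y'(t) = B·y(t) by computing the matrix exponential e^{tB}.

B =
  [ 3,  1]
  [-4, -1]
e^{tB} =
  [2*t*exp(t) + exp(t), t*exp(t)]
  [-4*t*exp(t), -2*t*exp(t) + exp(t)]

Strategy: write B = P · J · P⁻¹ where J is a Jordan canonical form, so e^{tB} = P · e^{tJ} · P⁻¹, and e^{tJ} can be computed block-by-block.

B has Jordan form
J =
  [1, 1]
  [0, 1]
(up to reordering of blocks).

Per-block formulas:
  For a 2×2 Jordan block J_2(1): exp(t · J_2(1)) = e^(1t)·(I + t·N), where N is the 2×2 nilpotent shift.

After assembling e^{tJ} and conjugating by P, we get:

e^{tB} =
  [2*t*exp(t) + exp(t), t*exp(t)]
  [-4*t*exp(t), -2*t*exp(t) + exp(t)]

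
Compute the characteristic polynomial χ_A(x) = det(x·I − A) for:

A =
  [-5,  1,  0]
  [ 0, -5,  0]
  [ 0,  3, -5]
x^3 + 15*x^2 + 75*x + 125

Expanding det(x·I − A) (e.g. by cofactor expansion or by noting that A is similar to its Jordan form J, which has the same characteristic polynomial as A) gives
  χ_A(x) = x^3 + 15*x^2 + 75*x + 125
which factors as (x + 5)^3. The eigenvalues (with algebraic multiplicities) are λ = -5 with multiplicity 3.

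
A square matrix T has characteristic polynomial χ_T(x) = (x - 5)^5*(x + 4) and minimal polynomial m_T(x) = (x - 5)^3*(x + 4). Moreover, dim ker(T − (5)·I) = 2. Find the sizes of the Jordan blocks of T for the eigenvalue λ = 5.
Block sizes for λ = 5: [3, 2]

Step 1 — from the characteristic polynomial, algebraic multiplicity of λ = 5 is 5. From dim ker(T − (5)·I) = 2, there are exactly 2 Jordan blocks for λ = 5.
Step 2 — from the minimal polynomial, the factor (x − 5)^3 tells us the largest block for λ = 5 has size 3.
Step 3 — with total size 5, 2 blocks, and largest block 3, the block sizes (in nonincreasing order) are [3, 2].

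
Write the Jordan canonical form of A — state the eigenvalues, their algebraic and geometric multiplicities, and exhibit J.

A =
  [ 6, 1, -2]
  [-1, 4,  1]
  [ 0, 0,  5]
J_3(5)

The characteristic polynomial is
  det(x·I − A) = x^3 - 15*x^2 + 75*x - 125 = (x - 5)^3

Eigenvalues and multiplicities (the geometric multiplicity of λ is n − rank(A − λI), which equals the number of Jordan blocks for λ):
  λ = 5: algebraic multiplicity = 3, geometric multiplicity = 1

Determining the block sizes for each eigenvalue:
  λ = 5: one block (gm = 1), so the single block has size am = 3 → block sizes [3]

Assembling the blocks gives a Jordan form
J =
  [5, 1, 0]
  [0, 5, 1]
  [0, 0, 5]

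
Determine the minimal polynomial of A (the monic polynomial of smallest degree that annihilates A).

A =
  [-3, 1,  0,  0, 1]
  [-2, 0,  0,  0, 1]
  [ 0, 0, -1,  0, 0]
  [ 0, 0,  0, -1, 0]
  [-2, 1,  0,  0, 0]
x^2 + 2*x + 1

The characteristic polynomial is χ_A(x) = (x + 1)^5, so the eigenvalues are known. The minimal polynomial is
  m_A(x) = Π_λ (x − λ)^{k_λ}
where k_λ is the size of the *largest* Jordan block for λ (equivalently, the smallest k with (A − λI)^k v = 0 for every generalised eigenvector v of λ).

  λ = -1: largest Jordan block has size 2, contributing (x + 1)^2

So m_A(x) = (x + 1)^2 = x^2 + 2*x + 1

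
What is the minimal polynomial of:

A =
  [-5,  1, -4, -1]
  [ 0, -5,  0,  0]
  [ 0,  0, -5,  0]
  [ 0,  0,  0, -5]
x^2 + 10*x + 25

The characteristic polynomial is χ_A(x) = (x + 5)^4, so the eigenvalues are known. The minimal polynomial is
  m_A(x) = Π_λ (x − λ)^{k_λ}
where k_λ is the size of the *largest* Jordan block for λ (equivalently, the smallest k with (A − λI)^k v = 0 for every generalised eigenvector v of λ).

  λ = -5: largest Jordan block has size 2, contributing (x + 5)^2

So m_A(x) = (x + 5)^2 = x^2 + 10*x + 25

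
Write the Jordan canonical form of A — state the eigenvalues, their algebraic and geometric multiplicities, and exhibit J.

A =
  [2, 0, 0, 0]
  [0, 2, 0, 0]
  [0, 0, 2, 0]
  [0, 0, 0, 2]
J_1(2) ⊕ J_1(2) ⊕ J_1(2) ⊕ J_1(2)

The characteristic polynomial is
  det(x·I − A) = x^4 - 8*x^3 + 24*x^2 - 32*x + 16 = (x - 2)^4

Eigenvalues and multiplicities (the geometric multiplicity of λ is n − rank(A − λI), which equals the number of Jordan blocks for λ):
  λ = 2: algebraic multiplicity = 4, geometric multiplicity = 4

Determining the block sizes for each eigenvalue:
  λ = 2: gm = am = 4, so every block has size 1 → block sizes [1, 1, 1, 1]

Assembling the blocks gives a Jordan form
J =
  [2, 0, 0, 0]
  [0, 2, 0, 0]
  [0, 0, 2, 0]
  [0, 0, 0, 2]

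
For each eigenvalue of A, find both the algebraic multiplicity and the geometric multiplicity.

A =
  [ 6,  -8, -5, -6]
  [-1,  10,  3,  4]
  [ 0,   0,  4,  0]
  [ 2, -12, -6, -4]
λ = 4: alg = 4, geom = 2

Step 1 — factor the characteristic polynomial to read off the algebraic multiplicities:
  χ_A(x) = (x - 4)^4

Step 2 — compute geometric multiplicities via the rank-nullity identity g(λ) = n − rank(A − λI):
  rank(A − (4)·I) = 2, so dim ker(A − (4)·I) = n − 2 = 2

Summary:
  λ = 4: algebraic multiplicity = 4, geometric multiplicity = 2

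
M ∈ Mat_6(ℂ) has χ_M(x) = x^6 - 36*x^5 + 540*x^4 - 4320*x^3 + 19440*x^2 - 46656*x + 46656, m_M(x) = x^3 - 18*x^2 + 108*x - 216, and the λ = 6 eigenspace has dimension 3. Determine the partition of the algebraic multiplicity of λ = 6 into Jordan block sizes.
Block sizes for λ = 6: [3, 2, 1]

Step 1 — from the characteristic polynomial, algebraic multiplicity of λ = 6 is 6. From dim ker(M − (6)·I) = 3, there are exactly 3 Jordan blocks for λ = 6.
Step 2 — from the minimal polynomial, the factor (x − 6)^3 tells us the largest block for λ = 6 has size 3.
Step 3 — with total size 6, 3 blocks, and largest block 3, the block sizes (in nonincreasing order) are [3, 2, 1].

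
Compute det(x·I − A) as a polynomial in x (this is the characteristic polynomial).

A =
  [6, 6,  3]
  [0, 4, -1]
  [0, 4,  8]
x^3 - 18*x^2 + 108*x - 216

Expanding det(x·I − A) (e.g. by cofactor expansion or by noting that A is similar to its Jordan form J, which has the same characteristic polynomial as A) gives
  χ_A(x) = x^3 - 18*x^2 + 108*x - 216
which factors as (x - 6)^3. The eigenvalues (with algebraic multiplicities) are λ = 6 with multiplicity 3.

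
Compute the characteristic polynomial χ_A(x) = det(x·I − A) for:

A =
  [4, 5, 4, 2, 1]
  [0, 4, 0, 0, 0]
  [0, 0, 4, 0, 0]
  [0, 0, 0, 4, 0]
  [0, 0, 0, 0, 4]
x^5 - 20*x^4 + 160*x^3 - 640*x^2 + 1280*x - 1024

Expanding det(x·I − A) (e.g. by cofactor expansion or by noting that A is similar to its Jordan form J, which has the same characteristic polynomial as A) gives
  χ_A(x) = x^5 - 20*x^4 + 160*x^3 - 640*x^2 + 1280*x - 1024
which factors as (x - 4)^5. The eigenvalues (with algebraic multiplicities) are λ = 4 with multiplicity 5.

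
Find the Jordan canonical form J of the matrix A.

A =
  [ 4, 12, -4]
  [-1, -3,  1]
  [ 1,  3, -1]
J_2(0) ⊕ J_1(0)

The characteristic polynomial is
  det(x·I − A) = x^3

Eigenvalues and multiplicities (the geometric multiplicity of λ is n − rank(A − λI), which equals the number of Jordan blocks for λ):
  λ = 0: algebraic multiplicity = 3, geometric multiplicity = 2

Determining the block sizes for each eigenvalue:
  λ = 0: 2 blocks summing to 3 forces exactly one block of size 2 and the rest size 1 → block sizes [2, 1]

Assembling the blocks gives a Jordan form
J =
  [0, 1, 0]
  [0, 0, 0]
  [0, 0, 0]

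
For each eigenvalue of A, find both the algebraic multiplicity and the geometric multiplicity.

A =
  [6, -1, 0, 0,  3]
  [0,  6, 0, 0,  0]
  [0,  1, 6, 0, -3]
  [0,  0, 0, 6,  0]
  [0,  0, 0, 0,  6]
λ = 6: alg = 5, geom = 4

Step 1 — factor the characteristic polynomial to read off the algebraic multiplicities:
  χ_A(x) = (x - 6)^5

Step 2 — compute geometric multiplicities via the rank-nullity identity g(λ) = n − rank(A − λI):
  rank(A − (6)·I) = 1, so dim ker(A − (6)·I) = n − 1 = 4

Summary:
  λ = 6: algebraic multiplicity = 5, geometric multiplicity = 4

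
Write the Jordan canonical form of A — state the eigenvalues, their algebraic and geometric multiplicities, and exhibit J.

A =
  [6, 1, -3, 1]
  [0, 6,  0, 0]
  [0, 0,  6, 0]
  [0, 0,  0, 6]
J_2(6) ⊕ J_1(6) ⊕ J_1(6)

The characteristic polynomial is
  det(x·I − A) = x^4 - 24*x^3 + 216*x^2 - 864*x + 1296 = (x - 6)^4

Eigenvalues and multiplicities (the geometric multiplicity of λ is n − rank(A − λI), which equals the number of Jordan blocks for λ):
  λ = 6: algebraic multiplicity = 4, geometric multiplicity = 3

Determining the block sizes for each eigenvalue:
  λ = 6: 3 blocks summing to 4 forces exactly one block of size 2 and the rest size 1 → block sizes [2, 1, 1]

Assembling the blocks gives a Jordan form
J =
  [6, 1, 0, 0]
  [0, 6, 0, 0]
  [0, 0, 6, 0]
  [0, 0, 0, 6]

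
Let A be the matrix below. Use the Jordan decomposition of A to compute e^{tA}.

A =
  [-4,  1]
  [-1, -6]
e^{tA} =
  [t*exp(-5*t) + exp(-5*t), t*exp(-5*t)]
  [-t*exp(-5*t), -t*exp(-5*t) + exp(-5*t)]

Strategy: write A = P · J · P⁻¹ where J is a Jordan canonical form, so e^{tA} = P · e^{tJ} · P⁻¹, and e^{tJ} can be computed block-by-block.

A has Jordan form
J =
  [-5,  1]
  [ 0, -5]
(up to reordering of blocks).

Per-block formulas:
  For a 2×2 Jordan block J_2(-5): exp(t · J_2(-5)) = e^(-5t)·(I + t·N), where N is the 2×2 nilpotent shift.

After assembling e^{tJ} and conjugating by P, we get:

e^{tA} =
  [t*exp(-5*t) + exp(-5*t), t*exp(-5*t)]
  [-t*exp(-5*t), -t*exp(-5*t) + exp(-5*t)]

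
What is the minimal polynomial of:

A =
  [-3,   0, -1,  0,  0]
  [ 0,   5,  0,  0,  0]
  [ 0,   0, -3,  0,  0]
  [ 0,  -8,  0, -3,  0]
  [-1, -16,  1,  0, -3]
x^4 + 4*x^3 - 18*x^2 - 108*x - 135

The characteristic polynomial is χ_A(x) = (x - 5)*(x + 3)^4, so the eigenvalues are known. The minimal polynomial is
  m_A(x) = Π_λ (x − λ)^{k_λ}
where k_λ is the size of the *largest* Jordan block for λ (equivalently, the smallest k with (A − λI)^k v = 0 for every generalised eigenvector v of λ).

  λ = -3: largest Jordan block has size 3, contributing (x + 3)^3
  λ = 5: largest Jordan block has size 1, contributing (x − 5)

So m_A(x) = (x - 5)*(x + 3)^3 = x^4 + 4*x^3 - 18*x^2 - 108*x - 135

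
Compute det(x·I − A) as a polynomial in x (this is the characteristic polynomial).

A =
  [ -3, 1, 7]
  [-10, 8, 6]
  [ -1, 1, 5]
x^3 - 10*x^2 + 12*x + 72

Expanding det(x·I − A) (e.g. by cofactor expansion or by noting that A is similar to its Jordan form J, which has the same characteristic polynomial as A) gives
  χ_A(x) = x^3 - 10*x^2 + 12*x + 72
which factors as (x - 6)^2*(x + 2). The eigenvalues (with algebraic multiplicities) are λ = -2 with multiplicity 1, λ = 6 with multiplicity 2.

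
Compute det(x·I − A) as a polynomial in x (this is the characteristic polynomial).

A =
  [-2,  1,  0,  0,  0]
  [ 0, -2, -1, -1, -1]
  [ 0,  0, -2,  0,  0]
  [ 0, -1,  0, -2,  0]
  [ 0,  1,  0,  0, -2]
x^5 + 10*x^4 + 40*x^3 + 80*x^2 + 80*x + 32

Expanding det(x·I − A) (e.g. by cofactor expansion or by noting that A is similar to its Jordan form J, which has the same characteristic polynomial as A) gives
  χ_A(x) = x^5 + 10*x^4 + 40*x^3 + 80*x^2 + 80*x + 32
which factors as (x + 2)^5. The eigenvalues (with algebraic multiplicities) are λ = -2 with multiplicity 5.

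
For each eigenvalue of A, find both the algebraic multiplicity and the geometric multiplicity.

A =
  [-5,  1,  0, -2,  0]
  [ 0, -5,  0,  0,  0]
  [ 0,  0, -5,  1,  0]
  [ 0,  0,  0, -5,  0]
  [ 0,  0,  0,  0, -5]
λ = -5: alg = 5, geom = 3

Step 1 — factor the characteristic polynomial to read off the algebraic multiplicities:
  χ_A(x) = (x + 5)^5

Step 2 — compute geometric multiplicities via the rank-nullity identity g(λ) = n − rank(A − λI):
  rank(A − (-5)·I) = 2, so dim ker(A − (-5)·I) = n − 2 = 3

Summary:
  λ = -5: algebraic multiplicity = 5, geometric multiplicity = 3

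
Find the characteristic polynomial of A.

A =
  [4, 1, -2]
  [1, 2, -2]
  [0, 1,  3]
x^3 - 9*x^2 + 27*x - 27

Expanding det(x·I − A) (e.g. by cofactor expansion or by noting that A is similar to its Jordan form J, which has the same characteristic polynomial as A) gives
  χ_A(x) = x^3 - 9*x^2 + 27*x - 27
which factors as (x - 3)^3. The eigenvalues (with algebraic multiplicities) are λ = 3 with multiplicity 3.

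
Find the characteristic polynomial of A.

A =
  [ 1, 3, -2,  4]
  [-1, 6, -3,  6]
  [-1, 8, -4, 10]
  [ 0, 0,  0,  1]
x^4 - 4*x^3 + 6*x^2 - 4*x + 1

Expanding det(x·I − A) (e.g. by cofactor expansion or by noting that A is similar to its Jordan form J, which has the same characteristic polynomial as A) gives
  χ_A(x) = x^4 - 4*x^3 + 6*x^2 - 4*x + 1
which factors as (x - 1)^4. The eigenvalues (with algebraic multiplicities) are λ = 1 with multiplicity 4.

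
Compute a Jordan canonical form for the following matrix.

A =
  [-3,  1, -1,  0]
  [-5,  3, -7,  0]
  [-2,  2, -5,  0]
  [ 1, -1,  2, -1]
J_2(-2) ⊕ J_1(-1) ⊕ J_1(-1)

The characteristic polynomial is
  det(x·I − A) = x^4 + 6*x^3 + 13*x^2 + 12*x + 4 = (x + 1)^2*(x + 2)^2

Eigenvalues and multiplicities (the geometric multiplicity of λ is n − rank(A − λI), which equals the number of Jordan blocks for λ):
  λ = -2: algebraic multiplicity = 2, geometric multiplicity = 1
  λ = -1: algebraic multiplicity = 2, geometric multiplicity = 2

Determining the block sizes for each eigenvalue:
  λ = -2: one block (gm = 1), so the single block has size am = 2 → block sizes [2]
  λ = -1: gm = am = 2, so every block has size 1 → block sizes [1, 1]

Assembling the blocks gives a Jordan form
J =
  [-2,  1,  0,  0]
  [ 0, -2,  0,  0]
  [ 0,  0, -1,  0]
  [ 0,  0,  0, -1]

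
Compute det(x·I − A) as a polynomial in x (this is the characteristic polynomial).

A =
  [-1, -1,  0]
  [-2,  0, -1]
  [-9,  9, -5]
x^3 + 6*x^2 + 12*x + 8

Expanding det(x·I − A) (e.g. by cofactor expansion or by noting that A is similar to its Jordan form J, which has the same characteristic polynomial as A) gives
  χ_A(x) = x^3 + 6*x^2 + 12*x + 8
which factors as (x + 2)^3. The eigenvalues (with algebraic multiplicities) are λ = -2 with multiplicity 3.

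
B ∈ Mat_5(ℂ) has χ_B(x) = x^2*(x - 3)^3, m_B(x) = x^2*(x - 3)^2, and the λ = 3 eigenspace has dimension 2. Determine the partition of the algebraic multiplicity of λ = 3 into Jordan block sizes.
Block sizes for λ = 3: [2, 1]

Step 1 — from the characteristic polynomial, algebraic multiplicity of λ = 3 is 3. From dim ker(B − (3)·I) = 2, there are exactly 2 Jordan blocks for λ = 3.
Step 2 — from the minimal polynomial, the factor (x − 3)^2 tells us the largest block for λ = 3 has size 2.
Step 3 — with total size 3, 2 blocks, and largest block 2, the block sizes (in nonincreasing order) are [2, 1].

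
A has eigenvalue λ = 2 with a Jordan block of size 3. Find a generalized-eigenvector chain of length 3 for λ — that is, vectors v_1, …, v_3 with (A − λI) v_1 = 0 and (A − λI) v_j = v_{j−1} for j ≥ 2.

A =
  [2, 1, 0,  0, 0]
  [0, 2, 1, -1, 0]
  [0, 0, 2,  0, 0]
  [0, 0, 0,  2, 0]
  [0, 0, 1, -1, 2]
A Jordan chain for λ = 2 of length 3:
v_1 = (1, 0, 0, 0, 0)ᵀ
v_2 = (0, 1, 0, 0, 1)ᵀ
v_3 = (0, 0, 1, 0, 0)ᵀ

Let N = A − (2)·I. We want v_3 with N^3 v_3 = 0 but N^2 v_3 ≠ 0; then v_{j-1} := N · v_j for j = 3, …, 2.

Pick v_3 = (0, 0, 1, 0, 0)ᵀ.
Then v_2 = N · v_3 = (0, 1, 0, 0, 1)ᵀ.
Then v_1 = N · v_2 = (1, 0, 0, 0, 0)ᵀ.

Sanity check: (A − (2)·I) v_1 = (0, 0, 0, 0, 0)ᵀ = 0. ✓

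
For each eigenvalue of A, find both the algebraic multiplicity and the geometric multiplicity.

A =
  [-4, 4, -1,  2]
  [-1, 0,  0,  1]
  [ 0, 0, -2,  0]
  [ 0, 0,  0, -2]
λ = -2: alg = 4, geom = 2

Step 1 — factor the characteristic polynomial to read off the algebraic multiplicities:
  χ_A(x) = (x + 2)^4

Step 2 — compute geometric multiplicities via the rank-nullity identity g(λ) = n − rank(A − λI):
  rank(A − (-2)·I) = 2, so dim ker(A − (-2)·I) = n − 2 = 2

Summary:
  λ = -2: algebraic multiplicity = 4, geometric multiplicity = 2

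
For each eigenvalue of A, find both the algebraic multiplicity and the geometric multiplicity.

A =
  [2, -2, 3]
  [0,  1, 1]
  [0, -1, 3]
λ = 2: alg = 3, geom = 1

Step 1 — factor the characteristic polynomial to read off the algebraic multiplicities:
  χ_A(x) = (x - 2)^3

Step 2 — compute geometric multiplicities via the rank-nullity identity g(λ) = n − rank(A − λI):
  rank(A − (2)·I) = 2, so dim ker(A − (2)·I) = n − 2 = 1

Summary:
  λ = 2: algebraic multiplicity = 3, geometric multiplicity = 1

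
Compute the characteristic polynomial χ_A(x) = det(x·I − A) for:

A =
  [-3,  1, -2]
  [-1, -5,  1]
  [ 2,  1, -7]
x^3 + 15*x^2 + 75*x + 125

Expanding det(x·I − A) (e.g. by cofactor expansion or by noting that A is similar to its Jordan form J, which has the same characteristic polynomial as A) gives
  χ_A(x) = x^3 + 15*x^2 + 75*x + 125
which factors as (x + 5)^3. The eigenvalues (with algebraic multiplicities) are λ = -5 with multiplicity 3.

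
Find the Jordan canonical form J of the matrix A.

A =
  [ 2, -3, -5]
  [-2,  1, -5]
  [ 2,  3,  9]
J_2(4) ⊕ J_1(4)

The characteristic polynomial is
  det(x·I − A) = x^3 - 12*x^2 + 48*x - 64 = (x - 4)^3

Eigenvalues and multiplicities (the geometric multiplicity of λ is n − rank(A − λI), which equals the number of Jordan blocks for λ):
  λ = 4: algebraic multiplicity = 3, geometric multiplicity = 2

Determining the block sizes for each eigenvalue:
  λ = 4: 2 blocks summing to 3 forces exactly one block of size 2 and the rest size 1 → block sizes [2, 1]

Assembling the blocks gives a Jordan form
J =
  [4, 1, 0]
  [0, 4, 0]
  [0, 0, 4]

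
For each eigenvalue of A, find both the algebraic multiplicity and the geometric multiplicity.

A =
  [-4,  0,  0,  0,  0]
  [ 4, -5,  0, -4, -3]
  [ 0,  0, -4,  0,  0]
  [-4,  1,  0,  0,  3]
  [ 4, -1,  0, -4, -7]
λ = -4: alg = 5, geom = 4

Step 1 — factor the characteristic polynomial to read off the algebraic multiplicities:
  χ_A(x) = (x + 4)^5

Step 2 — compute geometric multiplicities via the rank-nullity identity g(λ) = n − rank(A − λI):
  rank(A − (-4)·I) = 1, so dim ker(A − (-4)·I) = n − 1 = 4

Summary:
  λ = -4: algebraic multiplicity = 5, geometric multiplicity = 4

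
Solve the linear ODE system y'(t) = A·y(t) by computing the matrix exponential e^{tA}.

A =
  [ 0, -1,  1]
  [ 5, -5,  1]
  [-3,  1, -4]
e^{tA} =
  [t^2*exp(-3*t)/2 + 3*t*exp(-3*t) + exp(-3*t), -t*exp(-3*t), t^2*exp(-3*t)/2 + t*exp(-3*t)]
  [t^2*exp(-3*t) + 5*t*exp(-3*t), -2*t*exp(-3*t) + exp(-3*t), t^2*exp(-3*t) + t*exp(-3*t)]
  [-t^2*exp(-3*t)/2 - 3*t*exp(-3*t), t*exp(-3*t), -t^2*exp(-3*t)/2 - t*exp(-3*t) + exp(-3*t)]

Strategy: write A = P · J · P⁻¹ where J is a Jordan canonical form, so e^{tA} = P · e^{tJ} · P⁻¹, and e^{tJ} can be computed block-by-block.

A has Jordan form
J =
  [-3,  1,  0]
  [ 0, -3,  1]
  [ 0,  0, -3]
(up to reordering of blocks).

Per-block formulas:
  For a 3×3 Jordan block J_3(-3): exp(t · J_3(-3)) = e^(-3t)·(I + t·N + (t^2/2)·N^2), where N is the 3×3 nilpotent shift.

After assembling e^{tJ} and conjugating by P, we get:

e^{tA} =
  [t^2*exp(-3*t)/2 + 3*t*exp(-3*t) + exp(-3*t), -t*exp(-3*t), t^2*exp(-3*t)/2 + t*exp(-3*t)]
  [t^2*exp(-3*t) + 5*t*exp(-3*t), -2*t*exp(-3*t) + exp(-3*t), t^2*exp(-3*t) + t*exp(-3*t)]
  [-t^2*exp(-3*t)/2 - 3*t*exp(-3*t), t*exp(-3*t), -t^2*exp(-3*t)/2 - t*exp(-3*t) + exp(-3*t)]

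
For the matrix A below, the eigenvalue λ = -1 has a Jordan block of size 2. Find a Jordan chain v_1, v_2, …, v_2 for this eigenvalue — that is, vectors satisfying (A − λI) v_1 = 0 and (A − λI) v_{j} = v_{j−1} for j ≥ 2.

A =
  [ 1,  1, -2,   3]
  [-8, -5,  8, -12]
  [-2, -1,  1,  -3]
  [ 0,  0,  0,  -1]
A Jordan chain for λ = -1 of length 2:
v_1 = (2, -8, -2, 0)ᵀ
v_2 = (1, 0, 0, 0)ᵀ

Let N = A − (-1)·I. We want v_2 with N^2 v_2 = 0 but N^1 v_2 ≠ 0; then v_{j-1} := N · v_j for j = 2, …, 2.

Pick v_2 = (1, 0, 0, 0)ᵀ.
Then v_1 = N · v_2 = (2, -8, -2, 0)ᵀ.

Sanity check: (A − (-1)·I) v_1 = (0, 0, 0, 0)ᵀ = 0. ✓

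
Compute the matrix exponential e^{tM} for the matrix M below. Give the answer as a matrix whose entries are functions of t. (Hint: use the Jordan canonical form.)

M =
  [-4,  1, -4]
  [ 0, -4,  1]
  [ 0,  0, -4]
e^{tM} =
  [exp(-4*t), t*exp(-4*t), t^2*exp(-4*t)/2 - 4*t*exp(-4*t)]
  [0, exp(-4*t), t*exp(-4*t)]
  [0, 0, exp(-4*t)]

Strategy: write M = P · J · P⁻¹ where J is a Jordan canonical form, so e^{tM} = P · e^{tJ} · P⁻¹, and e^{tJ} can be computed block-by-block.

M has Jordan form
J =
  [-4,  1,  0]
  [ 0, -4,  1]
  [ 0,  0, -4]
(up to reordering of blocks).

Per-block formulas:
  For a 3×3 Jordan block J_3(-4): exp(t · J_3(-4)) = e^(-4t)·(I + t·N + (t^2/2)·N^2), where N is the 3×3 nilpotent shift.

After assembling e^{tJ} and conjugating by P, we get:

e^{tM} =
  [exp(-4*t), t*exp(-4*t), t^2*exp(-4*t)/2 - 4*t*exp(-4*t)]
  [0, exp(-4*t), t*exp(-4*t)]
  [0, 0, exp(-4*t)]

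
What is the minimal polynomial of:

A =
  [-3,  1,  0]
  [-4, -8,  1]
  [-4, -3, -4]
x^3 + 15*x^2 + 75*x + 125

The characteristic polynomial is χ_A(x) = (x + 5)^3, so the eigenvalues are known. The minimal polynomial is
  m_A(x) = Π_λ (x − λ)^{k_λ}
where k_λ is the size of the *largest* Jordan block for λ (equivalently, the smallest k with (A − λI)^k v = 0 for every generalised eigenvector v of λ).

  λ = -5: largest Jordan block has size 3, contributing (x + 5)^3

So m_A(x) = (x + 5)^3 = x^3 + 15*x^2 + 75*x + 125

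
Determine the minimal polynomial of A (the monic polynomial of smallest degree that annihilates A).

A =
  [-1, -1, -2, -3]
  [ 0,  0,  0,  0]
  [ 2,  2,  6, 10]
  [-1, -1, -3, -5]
x^3

The characteristic polynomial is χ_A(x) = x^4, so the eigenvalues are known. The minimal polynomial is
  m_A(x) = Π_λ (x − λ)^{k_λ}
where k_λ is the size of the *largest* Jordan block for λ (equivalently, the smallest k with (A − λI)^k v = 0 for every generalised eigenvector v of λ).

  λ = 0: largest Jordan block has size 3, contributing (x − 0)^3

So m_A(x) = x^3 = x^3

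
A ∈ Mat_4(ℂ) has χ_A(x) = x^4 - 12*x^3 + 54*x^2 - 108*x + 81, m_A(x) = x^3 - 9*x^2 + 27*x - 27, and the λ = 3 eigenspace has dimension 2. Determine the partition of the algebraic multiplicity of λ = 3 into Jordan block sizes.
Block sizes for λ = 3: [3, 1]

Step 1 — from the characteristic polynomial, algebraic multiplicity of λ = 3 is 4. From dim ker(A − (3)·I) = 2, there are exactly 2 Jordan blocks for λ = 3.
Step 2 — from the minimal polynomial, the factor (x − 3)^3 tells us the largest block for λ = 3 has size 3.
Step 3 — with total size 4, 2 blocks, and largest block 3, the block sizes (in nonincreasing order) are [3, 1].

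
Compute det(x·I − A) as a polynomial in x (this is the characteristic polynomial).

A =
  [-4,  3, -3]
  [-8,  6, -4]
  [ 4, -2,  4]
x^3 - 6*x^2 + 12*x - 8

Expanding det(x·I − A) (e.g. by cofactor expansion or by noting that A is similar to its Jordan form J, which has the same characteristic polynomial as A) gives
  χ_A(x) = x^3 - 6*x^2 + 12*x - 8
which factors as (x - 2)^3. The eigenvalues (with algebraic multiplicities) are λ = 2 with multiplicity 3.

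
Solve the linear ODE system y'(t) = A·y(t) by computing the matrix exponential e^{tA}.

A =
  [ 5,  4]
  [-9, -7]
e^{tA} =
  [6*t*exp(-t) + exp(-t), 4*t*exp(-t)]
  [-9*t*exp(-t), -6*t*exp(-t) + exp(-t)]

Strategy: write A = P · J · P⁻¹ where J is a Jordan canonical form, so e^{tA} = P · e^{tJ} · P⁻¹, and e^{tJ} can be computed block-by-block.

A has Jordan form
J =
  [-1,  1]
  [ 0, -1]
(up to reordering of blocks).

Per-block formulas:
  For a 2×2 Jordan block J_2(-1): exp(t · J_2(-1)) = e^(-1t)·(I + t·N), where N is the 2×2 nilpotent shift.

After assembling e^{tJ} and conjugating by P, we get:

e^{tA} =
  [6*t*exp(-t) + exp(-t), 4*t*exp(-t)]
  [-9*t*exp(-t), -6*t*exp(-t) + exp(-t)]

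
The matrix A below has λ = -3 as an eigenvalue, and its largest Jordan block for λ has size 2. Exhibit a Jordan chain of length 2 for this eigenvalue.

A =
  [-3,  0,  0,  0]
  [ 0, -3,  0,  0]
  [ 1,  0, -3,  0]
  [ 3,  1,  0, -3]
A Jordan chain for λ = -3 of length 2:
v_1 = (0, 0, 1, 3)ᵀ
v_2 = (1, 0, 0, 0)ᵀ

Let N = A − (-3)·I. We want v_2 with N^2 v_2 = 0 but N^1 v_2 ≠ 0; then v_{j-1} := N · v_j for j = 2, …, 2.

Pick v_2 = (1, 0, 0, 0)ᵀ.
Then v_1 = N · v_2 = (0, 0, 1, 3)ᵀ.

Sanity check: (A − (-3)·I) v_1 = (0, 0, 0, 0)ᵀ = 0. ✓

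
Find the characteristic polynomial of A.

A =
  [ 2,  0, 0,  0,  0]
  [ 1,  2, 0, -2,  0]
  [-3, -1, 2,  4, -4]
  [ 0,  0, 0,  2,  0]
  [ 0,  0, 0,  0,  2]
x^5 - 10*x^4 + 40*x^3 - 80*x^2 + 80*x - 32

Expanding det(x·I − A) (e.g. by cofactor expansion or by noting that A is similar to its Jordan form J, which has the same characteristic polynomial as A) gives
  χ_A(x) = x^5 - 10*x^4 + 40*x^3 - 80*x^2 + 80*x - 32
which factors as (x - 2)^5. The eigenvalues (with algebraic multiplicities) are λ = 2 with multiplicity 5.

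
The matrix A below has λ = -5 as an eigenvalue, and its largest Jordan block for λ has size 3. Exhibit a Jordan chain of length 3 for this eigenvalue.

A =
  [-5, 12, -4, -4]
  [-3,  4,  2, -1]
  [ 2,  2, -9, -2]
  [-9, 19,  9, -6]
A Jordan chain for λ = -5 of length 3:
v_1 = (8, 2, 4, 2)ᵀ
v_2 = (12, 3, 6, 1)ᵀ
v_3 = (2, 1, 0, 0)ᵀ

Let N = A − (-5)·I. We want v_3 with N^3 v_3 = 0 but N^2 v_3 ≠ 0; then v_{j-1} := N · v_j for j = 3, …, 2.

Pick v_3 = (2, 1, 0, 0)ᵀ.
Then v_2 = N · v_3 = (12, 3, 6, 1)ᵀ.
Then v_1 = N · v_2 = (8, 2, 4, 2)ᵀ.

Sanity check: (A − (-5)·I) v_1 = (0, 0, 0, 0)ᵀ = 0. ✓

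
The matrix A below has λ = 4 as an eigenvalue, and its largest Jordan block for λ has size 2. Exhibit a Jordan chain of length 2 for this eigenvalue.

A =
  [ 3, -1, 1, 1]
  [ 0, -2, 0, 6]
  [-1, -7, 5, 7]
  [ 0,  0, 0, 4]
A Jordan chain for λ = 4 of length 2:
v_1 = (-1, 0, -1, 0)ᵀ
v_2 = (1, 0, 0, 0)ᵀ

Let N = A − (4)·I. We want v_2 with N^2 v_2 = 0 but N^1 v_2 ≠ 0; then v_{j-1} := N · v_j for j = 2, …, 2.

Pick v_2 = (1, 0, 0, 0)ᵀ.
Then v_1 = N · v_2 = (-1, 0, -1, 0)ᵀ.

Sanity check: (A − (4)·I) v_1 = (0, 0, 0, 0)ᵀ = 0. ✓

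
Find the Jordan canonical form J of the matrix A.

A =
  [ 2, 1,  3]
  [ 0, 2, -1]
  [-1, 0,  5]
J_3(3)

The characteristic polynomial is
  det(x·I − A) = x^3 - 9*x^2 + 27*x - 27 = (x - 3)^3

Eigenvalues and multiplicities (the geometric multiplicity of λ is n − rank(A − λI), which equals the number of Jordan blocks for λ):
  λ = 3: algebraic multiplicity = 3, geometric multiplicity = 1

Determining the block sizes for each eigenvalue:
  λ = 3: one block (gm = 1), so the single block has size am = 3 → block sizes [3]

Assembling the blocks gives a Jordan form
J =
  [3, 1, 0]
  [0, 3, 1]
  [0, 0, 3]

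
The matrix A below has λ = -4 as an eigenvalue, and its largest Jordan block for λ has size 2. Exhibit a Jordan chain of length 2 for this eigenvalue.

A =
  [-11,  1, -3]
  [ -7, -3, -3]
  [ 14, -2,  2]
A Jordan chain for λ = -4 of length 2:
v_1 = (-7, -7, 14)ᵀ
v_2 = (1, 0, 0)ᵀ

Let N = A − (-4)·I. We want v_2 with N^2 v_2 = 0 but N^1 v_2 ≠ 0; then v_{j-1} := N · v_j for j = 2, …, 2.

Pick v_2 = (1, 0, 0)ᵀ.
Then v_1 = N · v_2 = (-7, -7, 14)ᵀ.

Sanity check: (A − (-4)·I) v_1 = (0, 0, 0)ᵀ = 0. ✓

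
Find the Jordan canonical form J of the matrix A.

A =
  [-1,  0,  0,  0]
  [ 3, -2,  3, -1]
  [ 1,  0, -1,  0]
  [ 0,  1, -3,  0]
J_2(-1) ⊕ J_2(-1)

The characteristic polynomial is
  det(x·I − A) = x^4 + 4*x^3 + 6*x^2 + 4*x + 1 = (x + 1)^4

Eigenvalues and multiplicities (the geometric multiplicity of λ is n − rank(A − λI), which equals the number of Jordan blocks for λ):
  λ = -1: algebraic multiplicity = 4, geometric multiplicity = 2

Determining the block sizes for each eigenvalue:
  λ = -1: with am = 4 and gm = 2, the partition is not yet determined (e.g. several partitions of 4 into 2 parts exist). Let N = A − (-1)·I. Computing rank(N^1) = 2, rank(N^2) = 0; the number of blocks of size ≥ j is rank(N^{j−1}) − rank(N^j), giving [2, 2]. So we have 2 block(s) of size 2 → block sizes [2, 2]

Assembling the blocks gives a Jordan form
J =
  [-1,  1,  0,  0]
  [ 0, -1,  0,  0]
  [ 0,  0, -1,  1]
  [ 0,  0,  0, -1]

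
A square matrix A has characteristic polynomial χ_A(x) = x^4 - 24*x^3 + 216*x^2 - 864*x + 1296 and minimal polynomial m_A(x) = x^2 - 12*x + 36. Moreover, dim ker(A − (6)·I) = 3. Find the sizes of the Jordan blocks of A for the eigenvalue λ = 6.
Block sizes for λ = 6: [2, 1, 1]

Step 1 — from the characteristic polynomial, algebraic multiplicity of λ = 6 is 4. From dim ker(A − (6)·I) = 3, there are exactly 3 Jordan blocks for λ = 6.
Step 2 — from the minimal polynomial, the factor (x − 6)^2 tells us the largest block for λ = 6 has size 2.
Step 3 — with total size 4, 3 blocks, and largest block 2, the block sizes (in nonincreasing order) are [2, 1, 1].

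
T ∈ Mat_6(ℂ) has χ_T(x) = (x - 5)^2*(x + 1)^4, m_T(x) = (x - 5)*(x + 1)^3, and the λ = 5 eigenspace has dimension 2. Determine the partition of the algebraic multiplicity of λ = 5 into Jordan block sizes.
Block sizes for λ = 5: [1, 1]

Step 1 — from the characteristic polynomial, algebraic multiplicity of λ = 5 is 2. From dim ker(T − (5)·I) = 2, there are exactly 2 Jordan blocks for λ = 5.
Step 2 — from the minimal polynomial, the factor (x − 5) tells us the largest block for λ = 5 has size 1.
Step 3 — with total size 2, 2 blocks, and largest block 1, the block sizes (in nonincreasing order) are [1, 1].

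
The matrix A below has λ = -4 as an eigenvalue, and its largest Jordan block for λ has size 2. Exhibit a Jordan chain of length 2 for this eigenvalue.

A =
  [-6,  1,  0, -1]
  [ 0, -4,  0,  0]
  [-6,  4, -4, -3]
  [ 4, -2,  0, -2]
A Jordan chain for λ = -4 of length 2:
v_1 = (-2, 0, -6, 4)ᵀ
v_2 = (1, 0, 0, 0)ᵀ

Let N = A − (-4)·I. We want v_2 with N^2 v_2 = 0 but N^1 v_2 ≠ 0; then v_{j-1} := N · v_j for j = 2, …, 2.

Pick v_2 = (1, 0, 0, 0)ᵀ.
Then v_1 = N · v_2 = (-2, 0, -6, 4)ᵀ.

Sanity check: (A − (-4)·I) v_1 = (0, 0, 0, 0)ᵀ = 0. ✓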